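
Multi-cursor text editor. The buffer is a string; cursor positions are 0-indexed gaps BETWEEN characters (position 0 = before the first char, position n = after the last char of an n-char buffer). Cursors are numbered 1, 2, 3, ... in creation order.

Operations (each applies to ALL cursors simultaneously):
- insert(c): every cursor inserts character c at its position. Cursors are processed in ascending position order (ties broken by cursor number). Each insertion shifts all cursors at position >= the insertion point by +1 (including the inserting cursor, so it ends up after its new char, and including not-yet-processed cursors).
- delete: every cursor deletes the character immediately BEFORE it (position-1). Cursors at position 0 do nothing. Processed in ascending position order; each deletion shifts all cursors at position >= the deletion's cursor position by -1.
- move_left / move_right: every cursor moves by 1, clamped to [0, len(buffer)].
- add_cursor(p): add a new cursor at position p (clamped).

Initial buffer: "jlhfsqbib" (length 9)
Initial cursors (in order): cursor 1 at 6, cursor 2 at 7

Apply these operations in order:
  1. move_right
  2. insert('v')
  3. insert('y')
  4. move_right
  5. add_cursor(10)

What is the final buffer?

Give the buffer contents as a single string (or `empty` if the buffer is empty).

Answer: jlhfsqbvyivyb

Derivation:
After op 1 (move_right): buffer="jlhfsqbib" (len 9), cursors c1@7 c2@8, authorship .........
After op 2 (insert('v')): buffer="jlhfsqbvivb" (len 11), cursors c1@8 c2@10, authorship .......1.2.
After op 3 (insert('y')): buffer="jlhfsqbvyivyb" (len 13), cursors c1@9 c2@12, authorship .......11.22.
After op 4 (move_right): buffer="jlhfsqbvyivyb" (len 13), cursors c1@10 c2@13, authorship .......11.22.
After op 5 (add_cursor(10)): buffer="jlhfsqbvyivyb" (len 13), cursors c1@10 c3@10 c2@13, authorship .......11.22.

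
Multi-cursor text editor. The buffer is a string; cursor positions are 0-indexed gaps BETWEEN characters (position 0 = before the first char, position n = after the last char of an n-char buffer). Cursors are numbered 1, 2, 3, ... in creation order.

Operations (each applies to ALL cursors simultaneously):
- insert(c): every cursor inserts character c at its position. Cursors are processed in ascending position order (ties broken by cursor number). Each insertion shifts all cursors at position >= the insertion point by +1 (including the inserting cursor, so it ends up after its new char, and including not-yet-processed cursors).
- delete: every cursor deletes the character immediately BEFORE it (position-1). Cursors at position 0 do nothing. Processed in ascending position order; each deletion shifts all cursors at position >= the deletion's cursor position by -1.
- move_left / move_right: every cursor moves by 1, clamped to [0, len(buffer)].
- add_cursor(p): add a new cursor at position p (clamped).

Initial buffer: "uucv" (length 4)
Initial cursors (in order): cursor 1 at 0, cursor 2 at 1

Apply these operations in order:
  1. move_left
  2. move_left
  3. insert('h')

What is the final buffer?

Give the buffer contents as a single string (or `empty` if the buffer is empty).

Answer: hhuucv

Derivation:
After op 1 (move_left): buffer="uucv" (len 4), cursors c1@0 c2@0, authorship ....
After op 2 (move_left): buffer="uucv" (len 4), cursors c1@0 c2@0, authorship ....
After op 3 (insert('h')): buffer="hhuucv" (len 6), cursors c1@2 c2@2, authorship 12....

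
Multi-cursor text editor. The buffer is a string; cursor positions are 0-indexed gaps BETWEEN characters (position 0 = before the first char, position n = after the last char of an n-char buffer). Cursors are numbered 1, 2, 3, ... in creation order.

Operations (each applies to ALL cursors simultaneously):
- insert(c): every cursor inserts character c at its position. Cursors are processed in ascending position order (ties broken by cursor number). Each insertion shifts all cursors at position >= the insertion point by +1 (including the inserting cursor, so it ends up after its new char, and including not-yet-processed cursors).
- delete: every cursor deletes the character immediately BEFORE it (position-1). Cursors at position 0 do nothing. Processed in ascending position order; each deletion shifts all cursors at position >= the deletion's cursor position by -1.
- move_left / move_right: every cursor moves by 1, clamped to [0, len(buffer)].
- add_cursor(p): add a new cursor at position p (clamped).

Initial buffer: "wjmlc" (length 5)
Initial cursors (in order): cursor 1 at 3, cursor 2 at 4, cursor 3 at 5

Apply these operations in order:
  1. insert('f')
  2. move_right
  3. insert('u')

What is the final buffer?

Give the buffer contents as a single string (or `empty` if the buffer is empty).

Answer: wjmflufcufu

Derivation:
After op 1 (insert('f')): buffer="wjmflfcf" (len 8), cursors c1@4 c2@6 c3@8, authorship ...1.2.3
After op 2 (move_right): buffer="wjmflfcf" (len 8), cursors c1@5 c2@7 c3@8, authorship ...1.2.3
After op 3 (insert('u')): buffer="wjmflufcufu" (len 11), cursors c1@6 c2@9 c3@11, authorship ...1.12.233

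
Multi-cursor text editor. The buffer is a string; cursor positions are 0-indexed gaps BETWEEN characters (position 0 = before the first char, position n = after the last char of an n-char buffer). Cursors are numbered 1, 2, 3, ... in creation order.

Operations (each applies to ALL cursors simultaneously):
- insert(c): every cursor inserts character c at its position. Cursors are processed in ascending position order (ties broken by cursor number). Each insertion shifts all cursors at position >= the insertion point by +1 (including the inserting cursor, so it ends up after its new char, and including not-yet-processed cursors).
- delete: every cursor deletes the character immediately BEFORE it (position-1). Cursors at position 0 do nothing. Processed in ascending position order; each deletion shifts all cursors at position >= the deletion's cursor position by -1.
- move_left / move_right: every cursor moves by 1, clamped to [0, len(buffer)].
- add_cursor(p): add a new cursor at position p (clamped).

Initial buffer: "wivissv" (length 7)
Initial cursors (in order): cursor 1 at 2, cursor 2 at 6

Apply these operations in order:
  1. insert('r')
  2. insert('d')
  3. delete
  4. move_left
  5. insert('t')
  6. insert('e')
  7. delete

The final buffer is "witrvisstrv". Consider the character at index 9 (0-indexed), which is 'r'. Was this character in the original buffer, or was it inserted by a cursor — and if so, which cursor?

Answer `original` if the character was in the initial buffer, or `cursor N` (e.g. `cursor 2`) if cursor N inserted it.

Answer: cursor 2

Derivation:
After op 1 (insert('r')): buffer="wirvissrv" (len 9), cursors c1@3 c2@8, authorship ..1....2.
After op 2 (insert('d')): buffer="wirdvissrdv" (len 11), cursors c1@4 c2@10, authorship ..11....22.
After op 3 (delete): buffer="wirvissrv" (len 9), cursors c1@3 c2@8, authorship ..1....2.
After op 4 (move_left): buffer="wirvissrv" (len 9), cursors c1@2 c2@7, authorship ..1....2.
After op 5 (insert('t')): buffer="witrvisstrv" (len 11), cursors c1@3 c2@9, authorship ..11....22.
After op 6 (insert('e')): buffer="witervissterv" (len 13), cursors c1@4 c2@11, authorship ..111....222.
After op 7 (delete): buffer="witrvisstrv" (len 11), cursors c1@3 c2@9, authorship ..11....22.
Authorship (.=original, N=cursor N): . . 1 1 . . . . 2 2 .
Index 9: author = 2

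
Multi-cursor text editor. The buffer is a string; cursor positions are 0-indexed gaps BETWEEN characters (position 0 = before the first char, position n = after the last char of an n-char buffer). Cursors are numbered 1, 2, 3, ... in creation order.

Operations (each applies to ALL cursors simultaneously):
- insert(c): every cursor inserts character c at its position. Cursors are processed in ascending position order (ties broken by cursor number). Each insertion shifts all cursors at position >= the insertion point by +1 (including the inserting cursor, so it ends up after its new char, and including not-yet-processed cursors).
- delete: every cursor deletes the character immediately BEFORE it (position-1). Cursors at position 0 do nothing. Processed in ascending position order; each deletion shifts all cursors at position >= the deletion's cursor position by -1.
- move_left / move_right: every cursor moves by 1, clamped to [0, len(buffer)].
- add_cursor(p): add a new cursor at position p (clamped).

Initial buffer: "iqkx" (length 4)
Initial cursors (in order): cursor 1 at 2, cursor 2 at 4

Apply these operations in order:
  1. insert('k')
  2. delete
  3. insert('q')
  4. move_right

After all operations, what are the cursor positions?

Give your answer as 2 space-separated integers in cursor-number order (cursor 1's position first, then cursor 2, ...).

After op 1 (insert('k')): buffer="iqkkxk" (len 6), cursors c1@3 c2@6, authorship ..1..2
After op 2 (delete): buffer="iqkx" (len 4), cursors c1@2 c2@4, authorship ....
After op 3 (insert('q')): buffer="iqqkxq" (len 6), cursors c1@3 c2@6, authorship ..1..2
After op 4 (move_right): buffer="iqqkxq" (len 6), cursors c1@4 c2@6, authorship ..1..2

Answer: 4 6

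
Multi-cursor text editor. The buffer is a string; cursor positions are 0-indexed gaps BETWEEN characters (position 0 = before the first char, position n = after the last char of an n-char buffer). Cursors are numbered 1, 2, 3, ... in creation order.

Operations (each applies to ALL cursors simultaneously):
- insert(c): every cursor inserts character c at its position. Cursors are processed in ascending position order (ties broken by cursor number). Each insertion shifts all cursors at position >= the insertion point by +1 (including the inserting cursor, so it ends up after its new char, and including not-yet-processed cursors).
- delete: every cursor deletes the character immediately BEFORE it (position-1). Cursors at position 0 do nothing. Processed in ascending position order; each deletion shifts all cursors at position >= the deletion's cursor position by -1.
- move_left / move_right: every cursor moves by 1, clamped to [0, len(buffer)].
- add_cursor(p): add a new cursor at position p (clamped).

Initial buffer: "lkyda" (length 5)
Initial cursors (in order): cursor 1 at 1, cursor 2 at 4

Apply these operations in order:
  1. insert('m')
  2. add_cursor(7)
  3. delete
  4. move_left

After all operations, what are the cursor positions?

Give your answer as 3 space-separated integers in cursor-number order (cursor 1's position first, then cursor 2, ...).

Answer: 0 3 3

Derivation:
After op 1 (insert('m')): buffer="lmkydma" (len 7), cursors c1@2 c2@6, authorship .1...2.
After op 2 (add_cursor(7)): buffer="lmkydma" (len 7), cursors c1@2 c2@6 c3@7, authorship .1...2.
After op 3 (delete): buffer="lkyd" (len 4), cursors c1@1 c2@4 c3@4, authorship ....
After op 4 (move_left): buffer="lkyd" (len 4), cursors c1@0 c2@3 c3@3, authorship ....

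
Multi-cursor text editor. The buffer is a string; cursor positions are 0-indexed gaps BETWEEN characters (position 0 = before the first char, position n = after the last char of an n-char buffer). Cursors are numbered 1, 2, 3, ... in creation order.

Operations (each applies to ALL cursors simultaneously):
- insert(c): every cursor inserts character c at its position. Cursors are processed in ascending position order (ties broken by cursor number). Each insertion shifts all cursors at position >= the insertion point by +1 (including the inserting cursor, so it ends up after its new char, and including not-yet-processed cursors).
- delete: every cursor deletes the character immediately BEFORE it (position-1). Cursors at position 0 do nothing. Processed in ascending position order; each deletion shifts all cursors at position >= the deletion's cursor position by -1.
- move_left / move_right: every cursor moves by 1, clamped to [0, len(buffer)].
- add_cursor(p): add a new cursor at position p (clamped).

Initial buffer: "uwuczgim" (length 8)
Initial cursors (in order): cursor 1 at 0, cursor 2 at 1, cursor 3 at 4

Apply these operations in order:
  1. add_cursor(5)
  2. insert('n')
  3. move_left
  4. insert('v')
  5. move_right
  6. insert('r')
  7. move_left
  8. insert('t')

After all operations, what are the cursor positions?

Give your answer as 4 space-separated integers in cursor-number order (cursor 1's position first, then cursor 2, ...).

After op 1 (add_cursor(5)): buffer="uwuczgim" (len 8), cursors c1@0 c2@1 c3@4 c4@5, authorship ........
After op 2 (insert('n')): buffer="nunwucnzngim" (len 12), cursors c1@1 c2@3 c3@7 c4@9, authorship 1.2...3.4...
After op 3 (move_left): buffer="nunwucnzngim" (len 12), cursors c1@0 c2@2 c3@6 c4@8, authorship 1.2...3.4...
After op 4 (insert('v')): buffer="vnuvnwucvnzvngim" (len 16), cursors c1@1 c2@4 c3@9 c4@12, authorship 11.22...33.44...
After op 5 (move_right): buffer="vnuvnwucvnzvngim" (len 16), cursors c1@2 c2@5 c3@10 c4@13, authorship 11.22...33.44...
After op 6 (insert('r')): buffer="vnruvnrwucvnrzvnrgim" (len 20), cursors c1@3 c2@7 c3@13 c4@17, authorship 111.222...333.444...
After op 7 (move_left): buffer="vnruvnrwucvnrzvnrgim" (len 20), cursors c1@2 c2@6 c3@12 c4@16, authorship 111.222...333.444...
After op 8 (insert('t')): buffer="vntruvntrwucvntrzvntrgim" (len 24), cursors c1@3 c2@8 c3@15 c4@20, authorship 1111.2222...3333.4444...

Answer: 3 8 15 20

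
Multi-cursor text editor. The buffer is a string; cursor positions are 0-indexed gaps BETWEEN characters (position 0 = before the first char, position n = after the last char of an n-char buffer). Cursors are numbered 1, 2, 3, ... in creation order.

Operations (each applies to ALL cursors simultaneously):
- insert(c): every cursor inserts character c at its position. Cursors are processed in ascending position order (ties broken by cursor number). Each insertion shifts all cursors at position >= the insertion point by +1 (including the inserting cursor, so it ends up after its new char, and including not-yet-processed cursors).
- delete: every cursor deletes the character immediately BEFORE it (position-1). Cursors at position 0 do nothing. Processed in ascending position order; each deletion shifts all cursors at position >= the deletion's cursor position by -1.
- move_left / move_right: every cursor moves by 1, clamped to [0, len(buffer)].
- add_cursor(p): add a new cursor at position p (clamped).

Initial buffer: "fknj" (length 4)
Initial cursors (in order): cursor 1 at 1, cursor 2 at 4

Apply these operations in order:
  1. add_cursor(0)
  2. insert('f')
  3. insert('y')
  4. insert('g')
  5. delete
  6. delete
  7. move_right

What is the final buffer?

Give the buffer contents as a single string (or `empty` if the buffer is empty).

Answer: fffknjf

Derivation:
After op 1 (add_cursor(0)): buffer="fknj" (len 4), cursors c3@0 c1@1 c2@4, authorship ....
After op 2 (insert('f')): buffer="fffknjf" (len 7), cursors c3@1 c1@3 c2@7, authorship 3.1...2
After op 3 (insert('y')): buffer="fyffyknjfy" (len 10), cursors c3@2 c1@5 c2@10, authorship 33.11...22
After op 4 (insert('g')): buffer="fygffygknjfyg" (len 13), cursors c3@3 c1@7 c2@13, authorship 333.111...222
After op 5 (delete): buffer="fyffyknjfy" (len 10), cursors c3@2 c1@5 c2@10, authorship 33.11...22
After op 6 (delete): buffer="fffknjf" (len 7), cursors c3@1 c1@3 c2@7, authorship 3.1...2
After op 7 (move_right): buffer="fffknjf" (len 7), cursors c3@2 c1@4 c2@7, authorship 3.1...2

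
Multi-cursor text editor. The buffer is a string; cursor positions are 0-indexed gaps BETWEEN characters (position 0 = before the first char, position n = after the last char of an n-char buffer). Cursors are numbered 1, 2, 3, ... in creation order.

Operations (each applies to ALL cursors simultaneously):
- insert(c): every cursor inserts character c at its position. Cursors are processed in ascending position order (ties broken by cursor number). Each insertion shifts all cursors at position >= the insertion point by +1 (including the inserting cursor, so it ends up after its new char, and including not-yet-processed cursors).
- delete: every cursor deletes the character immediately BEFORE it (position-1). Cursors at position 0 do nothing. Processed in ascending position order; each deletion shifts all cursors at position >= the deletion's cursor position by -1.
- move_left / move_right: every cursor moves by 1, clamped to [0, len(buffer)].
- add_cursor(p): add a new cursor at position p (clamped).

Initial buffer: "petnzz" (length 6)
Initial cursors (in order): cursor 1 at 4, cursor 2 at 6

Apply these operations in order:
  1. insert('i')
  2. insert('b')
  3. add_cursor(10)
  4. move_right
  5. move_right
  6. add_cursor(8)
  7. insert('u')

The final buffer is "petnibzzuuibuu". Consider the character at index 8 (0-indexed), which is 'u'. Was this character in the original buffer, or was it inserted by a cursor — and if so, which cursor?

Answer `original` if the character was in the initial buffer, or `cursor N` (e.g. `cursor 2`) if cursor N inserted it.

Answer: cursor 1

Derivation:
After op 1 (insert('i')): buffer="petnizzi" (len 8), cursors c1@5 c2@8, authorship ....1..2
After op 2 (insert('b')): buffer="petnibzzib" (len 10), cursors c1@6 c2@10, authorship ....11..22
After op 3 (add_cursor(10)): buffer="petnibzzib" (len 10), cursors c1@6 c2@10 c3@10, authorship ....11..22
After op 4 (move_right): buffer="petnibzzib" (len 10), cursors c1@7 c2@10 c3@10, authorship ....11..22
After op 5 (move_right): buffer="petnibzzib" (len 10), cursors c1@8 c2@10 c3@10, authorship ....11..22
After op 6 (add_cursor(8)): buffer="petnibzzib" (len 10), cursors c1@8 c4@8 c2@10 c3@10, authorship ....11..22
After op 7 (insert('u')): buffer="petnibzzuuibuu" (len 14), cursors c1@10 c4@10 c2@14 c3@14, authorship ....11..142223
Authorship (.=original, N=cursor N): . . . . 1 1 . . 1 4 2 2 2 3
Index 8: author = 1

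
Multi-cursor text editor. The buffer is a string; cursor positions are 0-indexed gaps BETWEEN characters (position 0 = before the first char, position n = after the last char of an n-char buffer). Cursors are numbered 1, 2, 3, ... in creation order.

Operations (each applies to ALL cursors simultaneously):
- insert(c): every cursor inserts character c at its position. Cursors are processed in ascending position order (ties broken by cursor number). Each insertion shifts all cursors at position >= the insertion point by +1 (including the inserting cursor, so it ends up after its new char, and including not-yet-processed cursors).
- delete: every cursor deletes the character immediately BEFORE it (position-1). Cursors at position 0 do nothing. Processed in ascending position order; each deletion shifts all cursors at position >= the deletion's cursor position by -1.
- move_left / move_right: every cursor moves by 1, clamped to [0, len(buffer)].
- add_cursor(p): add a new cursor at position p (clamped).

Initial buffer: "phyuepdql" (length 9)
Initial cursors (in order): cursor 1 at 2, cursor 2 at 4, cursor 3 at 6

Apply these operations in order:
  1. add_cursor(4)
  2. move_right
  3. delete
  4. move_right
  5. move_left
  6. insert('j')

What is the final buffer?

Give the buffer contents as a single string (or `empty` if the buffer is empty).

Answer: phjjjpjql

Derivation:
After op 1 (add_cursor(4)): buffer="phyuepdql" (len 9), cursors c1@2 c2@4 c4@4 c3@6, authorship .........
After op 2 (move_right): buffer="phyuepdql" (len 9), cursors c1@3 c2@5 c4@5 c3@7, authorship .........
After op 3 (delete): buffer="phpql" (len 5), cursors c1@2 c2@2 c4@2 c3@3, authorship .....
After op 4 (move_right): buffer="phpql" (len 5), cursors c1@3 c2@3 c4@3 c3@4, authorship .....
After op 5 (move_left): buffer="phpql" (len 5), cursors c1@2 c2@2 c4@2 c3@3, authorship .....
After op 6 (insert('j')): buffer="phjjjpjql" (len 9), cursors c1@5 c2@5 c4@5 c3@7, authorship ..124.3..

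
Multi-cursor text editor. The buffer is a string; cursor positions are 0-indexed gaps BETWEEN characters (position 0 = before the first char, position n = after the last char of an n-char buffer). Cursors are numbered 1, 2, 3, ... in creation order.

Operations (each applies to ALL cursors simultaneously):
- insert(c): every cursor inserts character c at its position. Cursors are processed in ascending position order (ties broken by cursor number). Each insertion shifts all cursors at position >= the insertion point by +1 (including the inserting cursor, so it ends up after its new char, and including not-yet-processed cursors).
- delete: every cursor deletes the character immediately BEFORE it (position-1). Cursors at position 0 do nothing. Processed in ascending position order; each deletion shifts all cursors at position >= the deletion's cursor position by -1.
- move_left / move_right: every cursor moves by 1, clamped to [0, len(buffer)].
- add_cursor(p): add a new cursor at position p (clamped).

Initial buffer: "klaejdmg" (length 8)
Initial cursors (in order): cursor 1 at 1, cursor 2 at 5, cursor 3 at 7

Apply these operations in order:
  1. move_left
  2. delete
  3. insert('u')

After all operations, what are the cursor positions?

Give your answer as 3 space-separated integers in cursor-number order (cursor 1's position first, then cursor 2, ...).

Answer: 1 5 7

Derivation:
After op 1 (move_left): buffer="klaejdmg" (len 8), cursors c1@0 c2@4 c3@6, authorship ........
After op 2 (delete): buffer="klajmg" (len 6), cursors c1@0 c2@3 c3@4, authorship ......
After op 3 (insert('u')): buffer="uklaujumg" (len 9), cursors c1@1 c2@5 c3@7, authorship 1...2.3..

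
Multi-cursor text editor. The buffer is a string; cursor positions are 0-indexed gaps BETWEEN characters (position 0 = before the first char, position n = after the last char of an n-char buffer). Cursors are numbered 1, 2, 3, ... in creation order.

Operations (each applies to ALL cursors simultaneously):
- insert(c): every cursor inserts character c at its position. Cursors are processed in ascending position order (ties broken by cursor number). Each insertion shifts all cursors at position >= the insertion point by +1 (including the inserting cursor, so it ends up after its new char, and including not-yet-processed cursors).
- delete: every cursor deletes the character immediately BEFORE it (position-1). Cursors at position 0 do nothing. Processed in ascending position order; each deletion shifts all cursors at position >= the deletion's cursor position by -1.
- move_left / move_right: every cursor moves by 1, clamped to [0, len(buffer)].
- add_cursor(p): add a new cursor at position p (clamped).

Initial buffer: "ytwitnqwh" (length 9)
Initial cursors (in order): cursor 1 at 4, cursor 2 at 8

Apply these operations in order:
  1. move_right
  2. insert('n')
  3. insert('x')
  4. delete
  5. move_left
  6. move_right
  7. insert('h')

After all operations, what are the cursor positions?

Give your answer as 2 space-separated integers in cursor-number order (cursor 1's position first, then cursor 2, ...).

Answer: 7 13

Derivation:
After op 1 (move_right): buffer="ytwitnqwh" (len 9), cursors c1@5 c2@9, authorship .........
After op 2 (insert('n')): buffer="ytwitnnqwhn" (len 11), cursors c1@6 c2@11, authorship .....1....2
After op 3 (insert('x')): buffer="ytwitnxnqwhnx" (len 13), cursors c1@7 c2@13, authorship .....11....22
After op 4 (delete): buffer="ytwitnnqwhn" (len 11), cursors c1@6 c2@11, authorship .....1....2
After op 5 (move_left): buffer="ytwitnnqwhn" (len 11), cursors c1@5 c2@10, authorship .....1....2
After op 6 (move_right): buffer="ytwitnnqwhn" (len 11), cursors c1@6 c2@11, authorship .....1....2
After op 7 (insert('h')): buffer="ytwitnhnqwhnh" (len 13), cursors c1@7 c2@13, authorship .....11....22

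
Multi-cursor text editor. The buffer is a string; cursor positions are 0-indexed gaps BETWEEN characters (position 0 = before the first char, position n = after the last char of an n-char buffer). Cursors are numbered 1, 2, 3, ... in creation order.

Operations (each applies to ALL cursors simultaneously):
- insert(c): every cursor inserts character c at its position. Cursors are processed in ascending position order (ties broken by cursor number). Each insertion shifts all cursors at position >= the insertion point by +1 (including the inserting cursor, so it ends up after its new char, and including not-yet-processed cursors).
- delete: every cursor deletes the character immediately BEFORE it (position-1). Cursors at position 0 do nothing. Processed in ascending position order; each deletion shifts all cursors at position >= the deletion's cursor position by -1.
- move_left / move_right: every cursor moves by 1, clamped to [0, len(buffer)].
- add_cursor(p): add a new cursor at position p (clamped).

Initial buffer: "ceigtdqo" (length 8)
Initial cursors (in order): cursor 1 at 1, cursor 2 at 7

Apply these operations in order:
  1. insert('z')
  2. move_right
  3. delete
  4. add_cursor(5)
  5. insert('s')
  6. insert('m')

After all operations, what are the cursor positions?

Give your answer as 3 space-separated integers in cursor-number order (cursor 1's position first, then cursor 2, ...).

Answer: 4 14 9

Derivation:
After op 1 (insert('z')): buffer="czeigtdqzo" (len 10), cursors c1@2 c2@9, authorship .1......2.
After op 2 (move_right): buffer="czeigtdqzo" (len 10), cursors c1@3 c2@10, authorship .1......2.
After op 3 (delete): buffer="czigtdqz" (len 8), cursors c1@2 c2@8, authorship .1.....2
After op 4 (add_cursor(5)): buffer="czigtdqz" (len 8), cursors c1@2 c3@5 c2@8, authorship .1.....2
After op 5 (insert('s')): buffer="czsigtsdqzs" (len 11), cursors c1@3 c3@7 c2@11, authorship .11...3..22
After op 6 (insert('m')): buffer="czsmigtsmdqzsm" (len 14), cursors c1@4 c3@9 c2@14, authorship .111...33..222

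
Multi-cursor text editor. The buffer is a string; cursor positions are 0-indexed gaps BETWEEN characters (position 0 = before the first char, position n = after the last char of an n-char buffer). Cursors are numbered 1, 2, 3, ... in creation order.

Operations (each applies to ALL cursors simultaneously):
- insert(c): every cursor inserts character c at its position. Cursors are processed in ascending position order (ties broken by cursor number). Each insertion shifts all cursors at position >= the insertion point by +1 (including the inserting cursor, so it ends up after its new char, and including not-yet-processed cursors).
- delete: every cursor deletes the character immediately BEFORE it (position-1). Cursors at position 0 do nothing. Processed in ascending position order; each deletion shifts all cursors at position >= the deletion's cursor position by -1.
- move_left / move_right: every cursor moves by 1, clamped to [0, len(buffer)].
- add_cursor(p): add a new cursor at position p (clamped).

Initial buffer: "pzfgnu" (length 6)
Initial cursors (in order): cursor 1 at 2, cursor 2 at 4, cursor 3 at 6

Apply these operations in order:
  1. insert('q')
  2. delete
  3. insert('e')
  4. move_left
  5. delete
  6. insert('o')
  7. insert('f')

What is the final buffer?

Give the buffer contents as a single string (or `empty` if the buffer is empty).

Answer: pofefofenofe

Derivation:
After op 1 (insert('q')): buffer="pzqfgqnuq" (len 9), cursors c1@3 c2@6 c3@9, authorship ..1..2..3
After op 2 (delete): buffer="pzfgnu" (len 6), cursors c1@2 c2@4 c3@6, authorship ......
After op 3 (insert('e')): buffer="pzefgenue" (len 9), cursors c1@3 c2@6 c3@9, authorship ..1..2..3
After op 4 (move_left): buffer="pzefgenue" (len 9), cursors c1@2 c2@5 c3@8, authorship ..1..2..3
After op 5 (delete): buffer="pefene" (len 6), cursors c1@1 c2@3 c3@5, authorship .1.2.3
After op 6 (insert('o')): buffer="poefoenoe" (len 9), cursors c1@2 c2@5 c3@8, authorship .11.22.33
After op 7 (insert('f')): buffer="pofefofenofe" (len 12), cursors c1@3 c2@7 c3@11, authorship .111.222.333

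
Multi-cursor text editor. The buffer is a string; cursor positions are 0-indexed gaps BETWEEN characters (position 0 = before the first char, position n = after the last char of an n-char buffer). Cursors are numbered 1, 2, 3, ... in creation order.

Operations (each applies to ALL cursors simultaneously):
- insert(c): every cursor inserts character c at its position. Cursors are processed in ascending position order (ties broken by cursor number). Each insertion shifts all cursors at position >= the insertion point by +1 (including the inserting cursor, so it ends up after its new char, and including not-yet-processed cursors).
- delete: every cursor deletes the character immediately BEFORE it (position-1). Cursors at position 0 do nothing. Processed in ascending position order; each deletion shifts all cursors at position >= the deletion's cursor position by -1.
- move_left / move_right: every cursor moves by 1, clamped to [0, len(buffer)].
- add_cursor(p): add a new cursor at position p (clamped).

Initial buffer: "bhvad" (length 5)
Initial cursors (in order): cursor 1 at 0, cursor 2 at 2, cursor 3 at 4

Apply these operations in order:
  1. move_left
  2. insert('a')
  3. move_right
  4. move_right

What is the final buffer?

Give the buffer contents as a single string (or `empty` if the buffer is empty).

After op 1 (move_left): buffer="bhvad" (len 5), cursors c1@0 c2@1 c3@3, authorship .....
After op 2 (insert('a')): buffer="abahvaad" (len 8), cursors c1@1 c2@3 c3@6, authorship 1.2..3..
After op 3 (move_right): buffer="abahvaad" (len 8), cursors c1@2 c2@4 c3@7, authorship 1.2..3..
After op 4 (move_right): buffer="abahvaad" (len 8), cursors c1@3 c2@5 c3@8, authorship 1.2..3..

Answer: abahvaad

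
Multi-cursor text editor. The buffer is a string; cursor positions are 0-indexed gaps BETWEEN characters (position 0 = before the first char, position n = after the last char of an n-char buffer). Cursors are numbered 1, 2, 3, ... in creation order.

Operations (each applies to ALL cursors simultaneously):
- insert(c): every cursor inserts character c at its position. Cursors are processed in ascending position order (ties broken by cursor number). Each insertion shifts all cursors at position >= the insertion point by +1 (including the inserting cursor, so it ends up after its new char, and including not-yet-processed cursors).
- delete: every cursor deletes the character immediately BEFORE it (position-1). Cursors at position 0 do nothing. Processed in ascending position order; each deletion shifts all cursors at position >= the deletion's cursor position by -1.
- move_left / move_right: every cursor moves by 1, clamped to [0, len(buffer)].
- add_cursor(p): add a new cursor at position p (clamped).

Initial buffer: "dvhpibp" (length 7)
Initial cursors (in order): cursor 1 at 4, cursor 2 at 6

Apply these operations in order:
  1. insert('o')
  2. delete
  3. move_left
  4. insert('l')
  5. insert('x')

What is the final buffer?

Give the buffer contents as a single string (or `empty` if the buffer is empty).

Answer: dvhlxpilxbp

Derivation:
After op 1 (insert('o')): buffer="dvhpoibop" (len 9), cursors c1@5 c2@8, authorship ....1..2.
After op 2 (delete): buffer="dvhpibp" (len 7), cursors c1@4 c2@6, authorship .......
After op 3 (move_left): buffer="dvhpibp" (len 7), cursors c1@3 c2@5, authorship .......
After op 4 (insert('l')): buffer="dvhlpilbp" (len 9), cursors c1@4 c2@7, authorship ...1..2..
After op 5 (insert('x')): buffer="dvhlxpilxbp" (len 11), cursors c1@5 c2@9, authorship ...11..22..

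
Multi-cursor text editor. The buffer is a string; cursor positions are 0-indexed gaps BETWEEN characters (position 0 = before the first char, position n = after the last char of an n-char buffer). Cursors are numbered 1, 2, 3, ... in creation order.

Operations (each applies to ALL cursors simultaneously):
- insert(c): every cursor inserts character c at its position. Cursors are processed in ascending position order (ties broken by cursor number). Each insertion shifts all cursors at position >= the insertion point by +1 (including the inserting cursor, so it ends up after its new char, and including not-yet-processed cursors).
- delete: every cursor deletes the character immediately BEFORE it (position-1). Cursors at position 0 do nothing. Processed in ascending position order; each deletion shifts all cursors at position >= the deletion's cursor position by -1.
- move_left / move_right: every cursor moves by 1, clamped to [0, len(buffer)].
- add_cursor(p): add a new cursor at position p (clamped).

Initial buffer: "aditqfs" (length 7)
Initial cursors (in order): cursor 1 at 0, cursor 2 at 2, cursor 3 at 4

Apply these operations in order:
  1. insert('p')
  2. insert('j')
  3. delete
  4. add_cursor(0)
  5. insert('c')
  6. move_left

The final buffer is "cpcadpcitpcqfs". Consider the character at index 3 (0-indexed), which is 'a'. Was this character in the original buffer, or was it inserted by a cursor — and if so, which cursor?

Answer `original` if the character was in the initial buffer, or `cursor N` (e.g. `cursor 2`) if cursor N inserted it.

After op 1 (insert('p')): buffer="padpitpqfs" (len 10), cursors c1@1 c2@4 c3@7, authorship 1..2..3...
After op 2 (insert('j')): buffer="pjadpjitpjqfs" (len 13), cursors c1@2 c2@6 c3@10, authorship 11..22..33...
After op 3 (delete): buffer="padpitpqfs" (len 10), cursors c1@1 c2@4 c3@7, authorship 1..2..3...
After op 4 (add_cursor(0)): buffer="padpitpqfs" (len 10), cursors c4@0 c1@1 c2@4 c3@7, authorship 1..2..3...
After op 5 (insert('c')): buffer="cpcadpcitpcqfs" (len 14), cursors c4@1 c1@3 c2@7 c3@11, authorship 411..22..33...
After op 6 (move_left): buffer="cpcadpcitpcqfs" (len 14), cursors c4@0 c1@2 c2@6 c3@10, authorship 411..22..33...
Authorship (.=original, N=cursor N): 4 1 1 . . 2 2 . . 3 3 . . .
Index 3: author = original

Answer: original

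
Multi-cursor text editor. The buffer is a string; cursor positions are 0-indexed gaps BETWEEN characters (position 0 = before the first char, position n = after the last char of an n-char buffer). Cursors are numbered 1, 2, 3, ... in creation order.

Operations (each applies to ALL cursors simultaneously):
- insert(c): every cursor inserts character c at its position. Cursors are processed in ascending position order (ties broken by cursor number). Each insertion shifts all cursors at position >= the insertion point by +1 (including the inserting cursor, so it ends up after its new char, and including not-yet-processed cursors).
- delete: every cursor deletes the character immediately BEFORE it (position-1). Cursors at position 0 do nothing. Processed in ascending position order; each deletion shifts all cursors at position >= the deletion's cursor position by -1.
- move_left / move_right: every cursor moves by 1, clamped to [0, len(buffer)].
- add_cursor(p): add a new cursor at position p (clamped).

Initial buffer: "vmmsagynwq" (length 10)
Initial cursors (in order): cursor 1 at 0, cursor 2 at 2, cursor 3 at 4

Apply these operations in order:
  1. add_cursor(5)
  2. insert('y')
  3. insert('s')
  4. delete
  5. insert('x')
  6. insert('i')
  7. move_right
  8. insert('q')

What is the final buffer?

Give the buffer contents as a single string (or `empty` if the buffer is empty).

After op 1 (add_cursor(5)): buffer="vmmsagynwq" (len 10), cursors c1@0 c2@2 c3@4 c4@5, authorship ..........
After op 2 (insert('y')): buffer="yvmymsyaygynwq" (len 14), cursors c1@1 c2@4 c3@7 c4@9, authorship 1..2..3.4.....
After op 3 (insert('s')): buffer="ysvmysmsysaysgynwq" (len 18), cursors c1@2 c2@6 c3@10 c4@13, authorship 11..22..33.44.....
After op 4 (delete): buffer="yvmymsyaygynwq" (len 14), cursors c1@1 c2@4 c3@7 c4@9, authorship 1..2..3.4.....
After op 5 (insert('x')): buffer="yxvmyxmsyxayxgynwq" (len 18), cursors c1@2 c2@6 c3@10 c4@13, authorship 11..22..33.44.....
After op 6 (insert('i')): buffer="yxivmyximsyxiayxigynwq" (len 22), cursors c1@3 c2@8 c3@13 c4@17, authorship 111..222..333.444.....
After op 7 (move_right): buffer="yxivmyximsyxiayxigynwq" (len 22), cursors c1@4 c2@9 c3@14 c4@18, authorship 111..222..333.444.....
After op 8 (insert('q')): buffer="yxivqmyximqsyxiaqyxigqynwq" (len 26), cursors c1@5 c2@11 c3@17 c4@22, authorship 111.1.222.2.333.3444.4....

Answer: yxivqmyximqsyxiaqyxigqynwq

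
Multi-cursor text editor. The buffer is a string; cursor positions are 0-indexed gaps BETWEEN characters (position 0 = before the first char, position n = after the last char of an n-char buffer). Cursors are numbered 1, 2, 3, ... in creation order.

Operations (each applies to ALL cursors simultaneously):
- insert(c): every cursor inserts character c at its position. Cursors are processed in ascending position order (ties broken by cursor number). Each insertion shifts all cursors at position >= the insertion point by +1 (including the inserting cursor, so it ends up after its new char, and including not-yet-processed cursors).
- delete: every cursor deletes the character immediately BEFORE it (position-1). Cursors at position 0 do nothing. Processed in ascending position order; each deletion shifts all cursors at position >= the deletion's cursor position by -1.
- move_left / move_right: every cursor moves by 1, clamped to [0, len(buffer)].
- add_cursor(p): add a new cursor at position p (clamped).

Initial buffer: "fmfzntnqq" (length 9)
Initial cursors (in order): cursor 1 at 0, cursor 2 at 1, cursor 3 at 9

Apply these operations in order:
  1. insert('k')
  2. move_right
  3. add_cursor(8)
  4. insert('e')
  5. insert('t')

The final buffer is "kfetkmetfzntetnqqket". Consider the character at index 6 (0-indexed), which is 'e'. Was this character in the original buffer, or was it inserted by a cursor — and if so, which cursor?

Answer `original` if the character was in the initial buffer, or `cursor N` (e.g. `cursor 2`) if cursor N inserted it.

Answer: cursor 2

Derivation:
After op 1 (insert('k')): buffer="kfkmfzntnqqk" (len 12), cursors c1@1 c2@3 c3@12, authorship 1.2........3
After op 2 (move_right): buffer="kfkmfzntnqqk" (len 12), cursors c1@2 c2@4 c3@12, authorship 1.2........3
After op 3 (add_cursor(8)): buffer="kfkmfzntnqqk" (len 12), cursors c1@2 c2@4 c4@8 c3@12, authorship 1.2........3
After op 4 (insert('e')): buffer="kfekmefzntenqqke" (len 16), cursors c1@3 c2@6 c4@11 c3@16, authorship 1.12.2....4...33
After op 5 (insert('t')): buffer="kfetkmetfzntetnqqket" (len 20), cursors c1@4 c2@8 c4@14 c3@20, authorship 1.112.22....44...333
Authorship (.=original, N=cursor N): 1 . 1 1 2 . 2 2 . . . . 4 4 . . . 3 3 3
Index 6: author = 2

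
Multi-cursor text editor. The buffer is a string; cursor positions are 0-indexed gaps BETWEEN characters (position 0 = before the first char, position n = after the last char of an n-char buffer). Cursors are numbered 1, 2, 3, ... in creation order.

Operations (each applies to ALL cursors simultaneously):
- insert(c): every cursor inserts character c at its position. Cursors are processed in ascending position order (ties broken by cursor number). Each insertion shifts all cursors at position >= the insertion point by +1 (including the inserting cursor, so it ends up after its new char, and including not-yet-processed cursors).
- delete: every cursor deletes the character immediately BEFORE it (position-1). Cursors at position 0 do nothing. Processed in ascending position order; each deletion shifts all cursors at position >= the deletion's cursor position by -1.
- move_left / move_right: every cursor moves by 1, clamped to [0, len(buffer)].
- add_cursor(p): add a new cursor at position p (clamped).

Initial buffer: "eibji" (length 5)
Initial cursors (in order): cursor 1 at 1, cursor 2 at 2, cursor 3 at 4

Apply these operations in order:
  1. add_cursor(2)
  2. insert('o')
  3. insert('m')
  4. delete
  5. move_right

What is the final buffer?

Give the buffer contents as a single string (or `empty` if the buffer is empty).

After op 1 (add_cursor(2)): buffer="eibji" (len 5), cursors c1@1 c2@2 c4@2 c3@4, authorship .....
After op 2 (insert('o')): buffer="eoioobjoi" (len 9), cursors c1@2 c2@5 c4@5 c3@8, authorship .1.24..3.
After op 3 (insert('m')): buffer="eomioommbjomi" (len 13), cursors c1@3 c2@8 c4@8 c3@12, authorship .11.2424..33.
After op 4 (delete): buffer="eoioobjoi" (len 9), cursors c1@2 c2@5 c4@5 c3@8, authorship .1.24..3.
After op 5 (move_right): buffer="eoioobjoi" (len 9), cursors c1@3 c2@6 c4@6 c3@9, authorship .1.24..3.

Answer: eoioobjoi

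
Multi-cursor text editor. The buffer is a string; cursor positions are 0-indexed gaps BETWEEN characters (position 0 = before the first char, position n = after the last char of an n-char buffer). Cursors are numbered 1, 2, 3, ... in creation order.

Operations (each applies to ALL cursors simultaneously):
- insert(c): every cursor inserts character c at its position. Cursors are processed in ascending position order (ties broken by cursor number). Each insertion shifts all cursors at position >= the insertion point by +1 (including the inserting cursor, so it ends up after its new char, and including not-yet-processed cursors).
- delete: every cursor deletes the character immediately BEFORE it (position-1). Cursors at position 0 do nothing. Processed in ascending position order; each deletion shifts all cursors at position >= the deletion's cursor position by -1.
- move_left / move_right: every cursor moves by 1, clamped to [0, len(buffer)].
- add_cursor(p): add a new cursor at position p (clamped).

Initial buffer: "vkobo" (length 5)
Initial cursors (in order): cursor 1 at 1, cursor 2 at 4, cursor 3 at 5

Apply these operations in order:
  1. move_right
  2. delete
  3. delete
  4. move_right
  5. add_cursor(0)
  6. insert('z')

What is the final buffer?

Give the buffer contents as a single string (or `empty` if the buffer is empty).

Answer: zzzz

Derivation:
After op 1 (move_right): buffer="vkobo" (len 5), cursors c1@2 c2@5 c3@5, authorship .....
After op 2 (delete): buffer="vo" (len 2), cursors c1@1 c2@2 c3@2, authorship ..
After op 3 (delete): buffer="" (len 0), cursors c1@0 c2@0 c3@0, authorship 
After op 4 (move_right): buffer="" (len 0), cursors c1@0 c2@0 c3@0, authorship 
After op 5 (add_cursor(0)): buffer="" (len 0), cursors c1@0 c2@0 c3@0 c4@0, authorship 
After op 6 (insert('z')): buffer="zzzz" (len 4), cursors c1@4 c2@4 c3@4 c4@4, authorship 1234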